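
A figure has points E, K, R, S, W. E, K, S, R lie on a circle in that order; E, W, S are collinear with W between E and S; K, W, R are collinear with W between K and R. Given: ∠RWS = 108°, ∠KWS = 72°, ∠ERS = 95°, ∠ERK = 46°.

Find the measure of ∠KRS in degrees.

1. ∠EKS = 85°  [cyclic EKSR, opposite ∠K+∠R]
2. ∠ESK = 46°  [same arc EK]
3. ∠KES = 49°  [△EKS]
4. ∠KRS = 49°  [same arc KS]

∠KRS = 49°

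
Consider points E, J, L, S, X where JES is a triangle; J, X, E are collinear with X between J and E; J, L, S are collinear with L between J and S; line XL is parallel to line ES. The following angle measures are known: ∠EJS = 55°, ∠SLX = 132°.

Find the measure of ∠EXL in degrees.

∠EXL = 103°

1. ∠LJX = 55°  [X on JE, L on JS]
2. ∠JLX = 48°  [linear pair at L on JS]
3. ∠JXL = 77°  [△JXL]
4. ∠EXL = 103°  [linear pair at X on JE]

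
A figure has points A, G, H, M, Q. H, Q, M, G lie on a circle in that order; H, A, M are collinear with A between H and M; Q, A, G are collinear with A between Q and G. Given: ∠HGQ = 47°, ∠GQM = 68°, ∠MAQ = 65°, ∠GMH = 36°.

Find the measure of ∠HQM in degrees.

1. ∠GHM = 68°  [same arc MG]
2. ∠HGM = 76°  [△HMG]
3. ∠HQM = 104°  [cyclic HQMG, opposite ∠Q+∠G]

∠HQM = 104°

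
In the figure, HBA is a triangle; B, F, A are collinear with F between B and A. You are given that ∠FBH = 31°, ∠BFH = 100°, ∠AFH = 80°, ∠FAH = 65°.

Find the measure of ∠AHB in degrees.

1. ∠ABH = 31°  [F on ray BA]
2. ∠BAH = 65°  [F on ray AB]
3. ∠AHB = 84°  [△HBA]

∠AHB = 84°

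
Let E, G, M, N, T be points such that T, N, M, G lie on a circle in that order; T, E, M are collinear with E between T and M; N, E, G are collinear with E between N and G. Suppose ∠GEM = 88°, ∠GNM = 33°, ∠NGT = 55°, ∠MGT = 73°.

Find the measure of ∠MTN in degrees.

∠MTN = 18°

1. ∠NMT = 55°  [same arc TN]
2. ∠MNT = 107°  [cyclic TNMG, opposite ∠N+∠G]
3. ∠MTN = 18°  [△TNM]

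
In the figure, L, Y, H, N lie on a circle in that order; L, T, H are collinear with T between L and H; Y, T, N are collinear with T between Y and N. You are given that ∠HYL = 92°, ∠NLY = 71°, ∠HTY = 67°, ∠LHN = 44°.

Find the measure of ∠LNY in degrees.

1. ∠HNL = 88°  [cyclic LYHN, opposite ∠Y+∠N]
2. ∠LTN = 67°  [vertical angles at T]
3. ∠HLN = 48°  [△LHN]
4. ∠LNY = 65°  [△LTN]

∠LNY = 65°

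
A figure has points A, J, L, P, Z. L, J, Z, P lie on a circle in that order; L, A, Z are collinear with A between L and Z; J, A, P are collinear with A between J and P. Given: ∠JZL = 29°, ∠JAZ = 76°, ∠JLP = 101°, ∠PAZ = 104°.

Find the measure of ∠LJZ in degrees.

1. ∠JPL = 29°  [same arc LJ]
2. ∠JAL = 104°  [linear pair at A on LZ]
3. ∠LJP = 50°  [△LJP]
4. ∠JLZ = 26°  [△LAJ]
5. ∠LJZ = 125°  [△LJZ]

∠LJZ = 125°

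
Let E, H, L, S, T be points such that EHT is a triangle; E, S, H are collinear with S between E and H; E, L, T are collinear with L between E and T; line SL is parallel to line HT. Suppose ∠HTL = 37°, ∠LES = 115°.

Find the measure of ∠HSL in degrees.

1. ∠ETH = 37°  [L on ray TE]
2. ∠HET = 115°  [S on EH, L on ET]
3. ∠EHT = 28°  [△EHT]
4. ∠ESL = 28°  [SL∥HT, corresponding at S]
5. ∠HSL = 152°  [linear pair at S on EH]

∠HSL = 152°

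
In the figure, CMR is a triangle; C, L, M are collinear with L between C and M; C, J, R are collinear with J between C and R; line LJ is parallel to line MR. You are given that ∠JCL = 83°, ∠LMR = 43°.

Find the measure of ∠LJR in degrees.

∠LJR = 126°

1. ∠MCR = 83°  [L on CM, J on CR]
2. ∠CMR = 43°  [L on ray MC]
3. ∠CRM = 54°  [△CMR]
4. ∠CJL = 54°  [LJ∥MR, corresponding at J]
5. ∠LJR = 126°  [linear pair at J on CR]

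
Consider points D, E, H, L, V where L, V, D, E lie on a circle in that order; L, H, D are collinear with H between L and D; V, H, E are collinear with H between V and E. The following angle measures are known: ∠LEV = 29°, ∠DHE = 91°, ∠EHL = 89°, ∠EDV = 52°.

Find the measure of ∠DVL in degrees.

1. ∠LDV = 29°  [same arc LV]
2. ∠LHV = 91°  [vertical angles at H]
3. ∠ELV = 128°  [cyclic LVDE, opposite ∠L+∠D]
4. ∠EVL = 23°  [△LVE]
5. ∠DLV = 66°  [△LHV]
6. ∠DVL = 85°  [△LVD]

∠DVL = 85°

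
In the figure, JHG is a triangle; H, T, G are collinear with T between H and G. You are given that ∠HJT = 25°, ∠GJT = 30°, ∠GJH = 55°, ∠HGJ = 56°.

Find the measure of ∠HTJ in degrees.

1. ∠GHJ = 69°  [△JHG]
2. ∠JHT = 69°  [T on ray HG]
3. ∠HTJ = 86°  [△JHT]

∠HTJ = 86°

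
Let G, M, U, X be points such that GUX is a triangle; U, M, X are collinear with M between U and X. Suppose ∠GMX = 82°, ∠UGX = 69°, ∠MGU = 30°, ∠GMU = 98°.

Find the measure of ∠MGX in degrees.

1. ∠GUM = 52°  [△GUM]
2. ∠GUX = 52°  [M on ray UX]
3. ∠GXU = 59°  [△GUX]
4. ∠GXM = 59°  [M on ray XU]
5. ∠MGX = 39°  [△GMX]

∠MGX = 39°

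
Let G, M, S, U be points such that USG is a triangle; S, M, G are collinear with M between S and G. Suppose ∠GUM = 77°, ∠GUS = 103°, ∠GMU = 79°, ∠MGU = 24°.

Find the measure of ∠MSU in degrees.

∠MSU = 53°

1. ∠SGU = 24°  [M on ray GS]
2. ∠GSU = 53°  [△USG]
3. ∠MSU = 53°  [M on ray SG]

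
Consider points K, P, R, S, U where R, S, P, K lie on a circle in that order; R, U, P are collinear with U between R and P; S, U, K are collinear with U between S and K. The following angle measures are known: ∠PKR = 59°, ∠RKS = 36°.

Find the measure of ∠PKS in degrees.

1. ∠PSR = 121°  [cyclic RSPK, opposite ∠S+∠K]
2. ∠RPS = 36°  [same arc RS]
3. ∠PRS = 23°  [△RSP]
4. ∠PKS = 23°  [same arc SP]

∠PKS = 23°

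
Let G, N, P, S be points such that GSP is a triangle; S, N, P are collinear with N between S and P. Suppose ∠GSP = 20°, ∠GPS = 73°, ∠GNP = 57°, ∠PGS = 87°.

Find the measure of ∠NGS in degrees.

∠NGS = 37°

1. ∠GSN = 20°  [N on ray SP]
2. ∠GNS = 123°  [linear pair at N on SP]
3. ∠NGS = 37°  [△GSN]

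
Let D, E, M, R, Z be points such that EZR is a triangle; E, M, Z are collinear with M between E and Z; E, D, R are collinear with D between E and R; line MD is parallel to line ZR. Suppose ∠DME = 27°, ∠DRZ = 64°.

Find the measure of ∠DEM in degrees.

∠DEM = 89°

1. ∠EZR = 27°  [MD∥ZR, corresponding at M]
2. ∠ERZ = 64°  [D on ray RE]
3. ∠REZ = 89°  [△EZR]
4. ∠DEM = 89°  [M on EZ, D on ER]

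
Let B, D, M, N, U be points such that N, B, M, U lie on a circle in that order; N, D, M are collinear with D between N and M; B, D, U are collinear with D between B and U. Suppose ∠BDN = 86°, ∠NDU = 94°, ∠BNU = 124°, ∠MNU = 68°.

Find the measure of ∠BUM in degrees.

1. ∠BMU = 56°  [cyclic NBMU, opposite ∠N+∠M]
2. ∠MBU = 68°  [same arc MU]
3. ∠BUM = 56°  [△BMU]

∠BUM = 56°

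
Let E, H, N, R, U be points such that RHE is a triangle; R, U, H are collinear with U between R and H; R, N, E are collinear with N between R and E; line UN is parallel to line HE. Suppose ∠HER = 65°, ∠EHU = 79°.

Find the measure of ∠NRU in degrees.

∠NRU = 36°

1. ∠EHR = 79°  [U on ray HR]
2. ∠ERH = 36°  [△RHE]
3. ∠NRU = 36°  [U on RH, N on RE]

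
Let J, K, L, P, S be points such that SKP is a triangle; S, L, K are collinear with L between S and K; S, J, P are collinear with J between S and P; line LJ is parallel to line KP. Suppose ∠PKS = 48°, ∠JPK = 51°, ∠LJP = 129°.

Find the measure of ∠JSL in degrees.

∠JSL = 81°

1. ∠JLS = 48°  [LJ∥KP, corresponding at L]
2. ∠LJS = 51°  [linear pair at J on SP]
3. ∠JSL = 81°  [△SLJ]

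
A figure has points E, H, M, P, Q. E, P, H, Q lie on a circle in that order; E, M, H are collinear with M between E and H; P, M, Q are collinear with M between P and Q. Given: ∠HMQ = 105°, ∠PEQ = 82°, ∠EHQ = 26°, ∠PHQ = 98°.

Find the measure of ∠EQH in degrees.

∠EQH = 121°

1. ∠HQP = 49°  [△HMQ]
2. ∠HPQ = 33°  [△PHQ]
3. ∠HEQ = 33°  [same arc HQ]
4. ∠EQH = 121°  [△EHQ]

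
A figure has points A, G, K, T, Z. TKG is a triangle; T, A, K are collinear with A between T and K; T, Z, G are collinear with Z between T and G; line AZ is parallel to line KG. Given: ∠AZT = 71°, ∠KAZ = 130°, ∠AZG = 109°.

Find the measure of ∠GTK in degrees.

∠GTK = 59°

1. ∠TAZ = 50°  [linear pair at A on TK]
2. ∠ATZ = 59°  [△TAZ]
3. ∠GTK = 59°  [A on TK, Z on TG]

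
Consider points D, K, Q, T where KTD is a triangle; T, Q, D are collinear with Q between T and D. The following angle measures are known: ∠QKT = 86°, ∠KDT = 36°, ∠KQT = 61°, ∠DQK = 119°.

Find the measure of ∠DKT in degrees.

1. ∠KTQ = 33°  [△KTQ]
2. ∠DTK = 33°  [Q on ray TD]
3. ∠DKT = 111°  [△KTD]

∠DKT = 111°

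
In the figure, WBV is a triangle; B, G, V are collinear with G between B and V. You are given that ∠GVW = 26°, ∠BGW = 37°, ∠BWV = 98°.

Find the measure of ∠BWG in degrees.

∠BWG = 87°

1. ∠BVW = 26°  [G on ray VB]
2. ∠VBW = 56°  [△WBV]
3. ∠GBW = 56°  [G on ray BV]
4. ∠BWG = 87°  [△WBG]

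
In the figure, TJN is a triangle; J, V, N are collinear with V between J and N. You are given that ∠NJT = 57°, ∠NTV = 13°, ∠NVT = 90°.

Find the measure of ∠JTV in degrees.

1. ∠TJV = 57°  [V on ray JN]
2. ∠JVT = 90°  [linear pair at V on JN]
3. ∠JTV = 33°  [△TJV]

∠JTV = 33°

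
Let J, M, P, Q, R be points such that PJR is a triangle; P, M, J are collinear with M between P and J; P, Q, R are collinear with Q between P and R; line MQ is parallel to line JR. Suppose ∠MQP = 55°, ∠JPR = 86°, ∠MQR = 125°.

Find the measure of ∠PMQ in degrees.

1. ∠JRP = 55°  [MQ∥JR, corresponding at Q]
2. ∠PJR = 39°  [△PJR]
3. ∠PMQ = 39°  [MQ∥JR, corresponding at M]

∠PMQ = 39°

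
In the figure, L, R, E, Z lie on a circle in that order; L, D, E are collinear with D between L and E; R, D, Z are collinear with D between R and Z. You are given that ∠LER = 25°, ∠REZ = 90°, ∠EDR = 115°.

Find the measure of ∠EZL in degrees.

∠EZL = 75°

1. ∠LZR = 25°  [same arc LR]
2. ∠RLZ = 90°  [cyclic LREZ, opposite ∠L+∠E]
3. ∠LDZ = 115°  [vertical angles at D]
4. ∠LRZ = 65°  [△LRZ]
5. ∠ELZ = 40°  [△LDZ]
6. ∠LEZ = 65°  [same arc LZ]
7. ∠EZL = 75°  [△LEZ]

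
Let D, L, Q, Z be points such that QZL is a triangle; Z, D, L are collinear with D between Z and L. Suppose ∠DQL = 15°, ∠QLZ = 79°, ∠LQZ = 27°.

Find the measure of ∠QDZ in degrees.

1. ∠DLQ = 79°  [D on ray LZ]
2. ∠LDQ = 86°  [△QDL]
3. ∠QDZ = 94°  [linear pair at D on ZL]

∠QDZ = 94°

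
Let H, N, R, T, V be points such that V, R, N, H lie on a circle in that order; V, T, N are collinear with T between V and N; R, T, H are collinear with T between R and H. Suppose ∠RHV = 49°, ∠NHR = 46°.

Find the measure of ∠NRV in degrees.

∠NRV = 85°

1. ∠RNV = 49°  [same arc VR]
2. ∠NVR = 46°  [same arc RN]
3. ∠NRV = 85°  [△VRN]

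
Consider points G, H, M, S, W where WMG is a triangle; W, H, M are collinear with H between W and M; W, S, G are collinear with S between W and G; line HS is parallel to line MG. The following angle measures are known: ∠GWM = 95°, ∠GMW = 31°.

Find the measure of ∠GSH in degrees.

∠GSH = 126°

1. ∠MGW = 54°  [△WMG]
2. ∠HSW = 54°  [HS∥MG, corresponding at S]
3. ∠GSH = 126°  [linear pair at S on WG]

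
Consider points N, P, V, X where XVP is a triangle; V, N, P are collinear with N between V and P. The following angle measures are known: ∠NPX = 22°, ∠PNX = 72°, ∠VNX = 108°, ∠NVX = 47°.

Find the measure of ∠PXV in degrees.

1. ∠VPX = 22°  [N on ray PV]
2. ∠PVX = 47°  [N on ray VP]
3. ∠PXV = 111°  [△XVP]

∠PXV = 111°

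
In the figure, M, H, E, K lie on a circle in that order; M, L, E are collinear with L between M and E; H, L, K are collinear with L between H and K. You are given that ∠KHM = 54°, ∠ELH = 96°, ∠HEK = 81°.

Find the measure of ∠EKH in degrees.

∠EKH = 42°

1. ∠KEM = 54°  [same arc MK]
2. ∠KLM = 96°  [vertical angles at L]
3. ∠ELK = 84°  [linear pair at L on ME]
4. ∠EKH = 42°  [△ELK]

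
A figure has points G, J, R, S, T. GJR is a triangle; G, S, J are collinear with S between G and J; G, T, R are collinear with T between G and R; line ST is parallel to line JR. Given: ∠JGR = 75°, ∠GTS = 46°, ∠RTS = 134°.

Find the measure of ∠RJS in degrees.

∠RJS = 59°

1. ∠SGT = 75°  [S on GJ, T on GR]
2. ∠GST = 59°  [△GST]
3. ∠JST = 121°  [linear pair at S on GJ]
4. ∠RJS = 59°  [ST∥JR, co-interior at J–S]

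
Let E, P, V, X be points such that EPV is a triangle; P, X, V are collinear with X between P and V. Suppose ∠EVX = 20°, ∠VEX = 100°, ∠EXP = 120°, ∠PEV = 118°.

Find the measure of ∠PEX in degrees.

1. ∠EVP = 20°  [X on ray VP]
2. ∠EPV = 42°  [△EPV]
3. ∠EPX = 42°  [X on ray PV]
4. ∠PEX = 18°  [△EPX]

∠PEX = 18°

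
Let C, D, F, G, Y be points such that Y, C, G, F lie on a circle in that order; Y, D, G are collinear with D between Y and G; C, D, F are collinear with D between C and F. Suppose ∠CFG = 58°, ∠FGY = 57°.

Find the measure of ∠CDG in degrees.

∠CDG = 115°

1. ∠CYG = 58°  [same arc CG]
2. ∠FCY = 57°  [same arc YF]
3. ∠CDY = 65°  [△YDC]
4. ∠CDG = 115°  [linear pair at D on YG]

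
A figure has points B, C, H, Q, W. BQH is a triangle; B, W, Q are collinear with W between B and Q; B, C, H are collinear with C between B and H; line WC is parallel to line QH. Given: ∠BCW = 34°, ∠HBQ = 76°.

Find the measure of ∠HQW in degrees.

∠HQW = 70°

1. ∠BHQ = 34°  [WC∥QH, corresponding at C]
2. ∠BQH = 70°  [△BQH]
3. ∠HQW = 70°  [W on ray QB]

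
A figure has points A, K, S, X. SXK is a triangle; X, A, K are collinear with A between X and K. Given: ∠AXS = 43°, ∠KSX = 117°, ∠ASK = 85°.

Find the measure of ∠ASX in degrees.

∠ASX = 32°

1. ∠KXS = 43°  [A on ray XK]
2. ∠SKX = 20°  [△SXK]
3. ∠AKS = 20°  [A on ray KX]
4. ∠KAS = 75°  [△SAK]
5. ∠SAX = 105°  [linear pair at A on XK]
6. ∠ASX = 32°  [△SXA]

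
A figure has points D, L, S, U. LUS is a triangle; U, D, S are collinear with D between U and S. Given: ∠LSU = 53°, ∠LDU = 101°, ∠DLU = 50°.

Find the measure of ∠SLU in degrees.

1. ∠DUL = 29°  [△LUD]
2. ∠LUS = 29°  [D on ray US]
3. ∠SLU = 98°  [△LUS]

∠SLU = 98°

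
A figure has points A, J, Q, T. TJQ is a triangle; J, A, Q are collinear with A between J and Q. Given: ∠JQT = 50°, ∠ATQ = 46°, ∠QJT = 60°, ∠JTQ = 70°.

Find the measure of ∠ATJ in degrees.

1. ∠AQT = 50°  [A on ray QJ]
2. ∠QAT = 84°  [△TAQ]
3. ∠AJT = 60°  [A on ray JQ]
4. ∠JAT = 96°  [linear pair at A on JQ]
5. ∠ATJ = 24°  [△TJA]

∠ATJ = 24°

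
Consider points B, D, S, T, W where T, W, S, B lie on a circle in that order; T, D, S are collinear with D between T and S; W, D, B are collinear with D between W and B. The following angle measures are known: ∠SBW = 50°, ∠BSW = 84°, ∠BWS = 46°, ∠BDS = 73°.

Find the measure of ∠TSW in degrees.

1. ∠STW = 50°  [same arc WS]
2. ∠BTW = 96°  [cyclic TWSB, opposite ∠T+∠S]
3. ∠TDW = 73°  [vertical angles at D]
4. ∠BWT = 57°  [△TDW]
5. ∠TBW = 27°  [△TWB]
6. ∠TSW = 27°  [same arc TW]

∠TSW = 27°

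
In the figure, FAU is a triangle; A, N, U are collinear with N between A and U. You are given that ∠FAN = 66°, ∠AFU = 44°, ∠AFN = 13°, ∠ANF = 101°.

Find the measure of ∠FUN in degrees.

1. ∠FAU = 66°  [N on ray AU]
2. ∠AUF = 70°  [△FAU]
3. ∠FUN = 70°  [N on ray UA]

∠FUN = 70°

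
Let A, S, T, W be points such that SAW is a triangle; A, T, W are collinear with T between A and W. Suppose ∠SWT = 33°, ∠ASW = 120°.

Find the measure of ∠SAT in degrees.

1. ∠AWS = 33°  [T on ray WA]
2. ∠SAW = 27°  [△SAW]
3. ∠SAT = 27°  [T on ray AW]

∠SAT = 27°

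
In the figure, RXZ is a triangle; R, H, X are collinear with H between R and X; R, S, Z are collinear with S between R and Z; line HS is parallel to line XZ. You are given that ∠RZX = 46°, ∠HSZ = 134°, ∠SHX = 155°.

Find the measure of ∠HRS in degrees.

∠HRS = 109°

1. ∠HSR = 46°  [HS∥XZ, corresponding at S]
2. ∠RHS = 25°  [linear pair at H on RX]
3. ∠HRS = 109°  [△RHS]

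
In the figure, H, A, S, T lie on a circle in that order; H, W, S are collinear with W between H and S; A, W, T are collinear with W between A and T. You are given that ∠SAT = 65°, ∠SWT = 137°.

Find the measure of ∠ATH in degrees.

∠ATH = 72°

1. ∠SHT = 65°  [same arc ST]
2. ∠HWT = 43°  [linear pair at W on HS]
3. ∠ATH = 72°  [△HWT]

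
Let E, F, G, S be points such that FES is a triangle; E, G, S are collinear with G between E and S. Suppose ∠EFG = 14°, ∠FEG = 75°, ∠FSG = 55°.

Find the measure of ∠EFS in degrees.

1. ∠FES = 75°  [G on ray ES]
2. ∠ESF = 55°  [G on ray SE]
3. ∠EFS = 50°  [△FES]

∠EFS = 50°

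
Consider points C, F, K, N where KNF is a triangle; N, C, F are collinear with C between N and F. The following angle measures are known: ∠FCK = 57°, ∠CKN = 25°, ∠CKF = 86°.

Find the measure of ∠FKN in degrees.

∠FKN = 111°

1. ∠CFK = 37°  [△KCF]
2. ∠KCN = 123°  [linear pair at C on NF]
3. ∠CNK = 32°  [△KNC]
4. ∠KFN = 37°  [C on ray FN]
5. ∠FNK = 32°  [C on ray NF]
6. ∠FKN = 111°  [△KNF]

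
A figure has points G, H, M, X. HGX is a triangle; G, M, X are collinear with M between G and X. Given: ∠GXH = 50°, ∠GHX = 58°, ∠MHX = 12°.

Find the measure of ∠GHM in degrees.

∠GHM = 46°

1. ∠HGX = 72°  [△HGX]
2. ∠HXM = 50°  [M on ray XG]
3. ∠HMX = 118°  [△HMX]
4. ∠HGM = 72°  [M on ray GX]
5. ∠GMH = 62°  [linear pair at M on GX]
6. ∠GHM = 46°  [△HGM]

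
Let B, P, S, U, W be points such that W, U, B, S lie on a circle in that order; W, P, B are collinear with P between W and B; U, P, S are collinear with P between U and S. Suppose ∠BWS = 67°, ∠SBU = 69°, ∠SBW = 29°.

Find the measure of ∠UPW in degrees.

1. ∠BUS = 67°  [same arc BS]
2. ∠BSU = 44°  [△UBS]
3. ∠SUW = 29°  [same arc WS]
4. ∠BWU = 44°  [same arc UB]
5. ∠UPW = 107°  [△WPU]

∠UPW = 107°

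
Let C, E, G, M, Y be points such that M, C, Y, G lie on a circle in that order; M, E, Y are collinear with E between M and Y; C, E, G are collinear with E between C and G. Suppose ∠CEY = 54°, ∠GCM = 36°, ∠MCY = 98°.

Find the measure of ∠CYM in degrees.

1. ∠CEM = 126°  [linear pair at E on MY]
2. ∠CMY = 18°  [△MEC]
3. ∠CYM = 64°  [△MCY]

∠CYM = 64°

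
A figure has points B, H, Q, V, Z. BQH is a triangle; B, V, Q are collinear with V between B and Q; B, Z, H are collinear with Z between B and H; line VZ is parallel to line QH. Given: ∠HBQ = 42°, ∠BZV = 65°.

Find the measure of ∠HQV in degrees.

∠HQV = 73°

1. ∠VBZ = 42°  [V on BQ, Z on BH]
2. ∠BVZ = 73°  [△BVZ]
3. ∠QVZ = 107°  [linear pair at V on BQ]
4. ∠HQV = 73°  [VZ∥QH, co-interior at Q–V]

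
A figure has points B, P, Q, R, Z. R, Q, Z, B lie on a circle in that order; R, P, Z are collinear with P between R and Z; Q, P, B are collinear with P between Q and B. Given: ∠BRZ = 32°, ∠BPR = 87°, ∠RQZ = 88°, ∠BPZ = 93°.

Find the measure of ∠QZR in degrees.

∠QZR = 61°

1. ∠BQZ = 32°  [same arc ZB]
2. ∠QPZ = 87°  [vertical angles at P]
3. ∠QZR = 61°  [△QPZ]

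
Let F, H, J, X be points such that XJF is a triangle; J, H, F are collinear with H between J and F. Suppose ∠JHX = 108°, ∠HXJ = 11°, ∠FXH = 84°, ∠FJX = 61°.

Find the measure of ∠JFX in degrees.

∠JFX = 24°

1. ∠FHX = 72°  [linear pair at H on JF]
2. ∠HFX = 24°  [△XHF]
3. ∠JFX = 24°  [H on ray FJ]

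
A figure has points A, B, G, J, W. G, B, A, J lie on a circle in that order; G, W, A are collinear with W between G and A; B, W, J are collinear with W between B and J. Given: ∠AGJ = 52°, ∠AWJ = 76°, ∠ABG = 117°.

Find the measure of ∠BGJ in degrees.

∠BGJ = 91°

1. ∠GWJ = 104°  [linear pair at W on GA]
2. ∠AJG = 63°  [cyclic GBAJ, opposite ∠B+∠J]
3. ∠BJG = 24°  [△GWJ]
4. ∠GAJ = 65°  [△GAJ]
5. ∠GBJ = 65°  [same arc GJ]
6. ∠BGJ = 91°  [△GBJ]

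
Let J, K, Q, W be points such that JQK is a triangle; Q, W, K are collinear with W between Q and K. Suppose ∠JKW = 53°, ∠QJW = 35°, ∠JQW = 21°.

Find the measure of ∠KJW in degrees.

∠KJW = 71°

1. ∠JWQ = 124°  [△JQW]
2. ∠JWK = 56°  [linear pair at W on QK]
3. ∠KJW = 71°  [△JWK]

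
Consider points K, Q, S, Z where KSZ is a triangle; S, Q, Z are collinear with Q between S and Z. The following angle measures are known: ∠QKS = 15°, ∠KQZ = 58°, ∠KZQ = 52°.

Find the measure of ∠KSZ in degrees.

1. ∠KQS = 122°  [linear pair at Q on SZ]
2. ∠KSQ = 43°  [△KSQ]
3. ∠KSZ = 43°  [Q on ray SZ]

∠KSZ = 43°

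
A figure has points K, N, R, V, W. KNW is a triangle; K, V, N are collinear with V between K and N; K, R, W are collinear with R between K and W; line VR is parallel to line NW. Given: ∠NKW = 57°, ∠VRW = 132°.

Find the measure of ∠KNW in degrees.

∠KNW = 75°

1. ∠RKV = 57°  [V on KN, R on KW]
2. ∠KRV = 48°  [linear pair at R on KW]
3. ∠KVR = 75°  [△KVR]
4. ∠KNW = 75°  [VR∥NW, corresponding at V]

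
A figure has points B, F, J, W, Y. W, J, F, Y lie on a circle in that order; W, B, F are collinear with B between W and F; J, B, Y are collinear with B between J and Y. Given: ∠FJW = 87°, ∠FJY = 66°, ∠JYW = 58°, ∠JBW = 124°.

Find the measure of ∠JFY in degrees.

1. ∠FYW = 93°  [cyclic WJFY, opposite ∠J+∠Y]
2. ∠FWY = 66°  [same arc FY]
3. ∠FBY = 124°  [vertical angles at B]
4. ∠WFY = 21°  [△WFY]
5. ∠FYJ = 35°  [△FBY]
6. ∠JFY = 79°  [△JFY]

∠JFY = 79°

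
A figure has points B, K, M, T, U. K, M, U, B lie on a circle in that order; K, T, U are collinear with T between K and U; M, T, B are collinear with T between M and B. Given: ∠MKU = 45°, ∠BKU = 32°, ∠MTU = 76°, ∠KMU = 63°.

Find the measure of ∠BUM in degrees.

∠BUM = 103°

1. ∠MBU = 45°  [same arc MU]
2. ∠BMU = 32°  [same arc UB]
3. ∠BUM = 103°  [△MUB]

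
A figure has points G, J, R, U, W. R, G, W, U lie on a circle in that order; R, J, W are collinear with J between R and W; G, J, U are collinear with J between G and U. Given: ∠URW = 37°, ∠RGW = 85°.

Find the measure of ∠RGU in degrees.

1. ∠RUW = 95°  [cyclic RGWU, opposite ∠G+∠U]
2. ∠RWU = 48°  [△RWU]
3. ∠RGU = 48°  [same arc RU]

∠RGU = 48°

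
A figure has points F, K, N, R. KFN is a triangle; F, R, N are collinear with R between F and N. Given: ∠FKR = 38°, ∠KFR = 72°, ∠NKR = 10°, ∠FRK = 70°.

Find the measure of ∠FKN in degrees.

1. ∠KFN = 72°  [R on ray FN]
2. ∠KRN = 110°  [linear pair at R on FN]
3. ∠KNR = 60°  [△KRN]
4. ∠FNK = 60°  [R on ray NF]
5. ∠FKN = 48°  [△KFN]

∠FKN = 48°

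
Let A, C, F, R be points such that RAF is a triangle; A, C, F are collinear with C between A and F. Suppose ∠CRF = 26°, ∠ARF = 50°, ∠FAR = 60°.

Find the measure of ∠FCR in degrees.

∠FCR = 84°

1. ∠AFR = 70°  [△RAF]
2. ∠CFR = 70°  [C on ray FA]
3. ∠FCR = 84°  [△RCF]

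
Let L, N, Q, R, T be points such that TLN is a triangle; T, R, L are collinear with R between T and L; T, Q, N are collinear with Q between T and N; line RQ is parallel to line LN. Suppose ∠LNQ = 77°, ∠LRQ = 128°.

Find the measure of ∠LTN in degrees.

1. ∠LNT = 77°  [Q on ray NT]
2. ∠QRT = 52°  [linear pair at R on TL]
3. ∠RQT = 77°  [RQ∥LN, corresponding at Q]
4. ∠QTR = 51°  [△TRQ]
5. ∠LTN = 51°  [R on TL, Q on TN]

∠LTN = 51°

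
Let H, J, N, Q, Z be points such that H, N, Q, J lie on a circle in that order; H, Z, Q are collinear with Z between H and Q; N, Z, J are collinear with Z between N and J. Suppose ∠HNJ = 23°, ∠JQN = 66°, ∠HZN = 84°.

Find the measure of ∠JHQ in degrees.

∠JHQ = 41°

1. ∠JHN = 114°  [cyclic HNQJ, opposite ∠H+∠Q]
2. ∠JZQ = 84°  [vertical angles at Z]
3. ∠HJN = 43°  [△HNJ]
4. ∠HZJ = 96°  [linear pair at Z on HQ]
5. ∠JHQ = 41°  [△HZJ]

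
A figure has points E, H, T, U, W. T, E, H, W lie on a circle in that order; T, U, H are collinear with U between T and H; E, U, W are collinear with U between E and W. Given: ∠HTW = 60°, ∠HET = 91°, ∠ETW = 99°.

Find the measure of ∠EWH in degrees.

∠EWH = 39°

1. ∠HEW = 60°  [same arc HW]
2. ∠EHW = 81°  [cyclic TEHW, opposite ∠T+∠H]
3. ∠EWH = 39°  [△EHW]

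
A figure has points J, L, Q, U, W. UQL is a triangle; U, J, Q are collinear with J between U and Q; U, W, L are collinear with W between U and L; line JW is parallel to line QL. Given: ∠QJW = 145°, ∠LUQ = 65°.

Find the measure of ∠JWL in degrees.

∠JWL = 100°

1. ∠UJW = 35°  [linear pair at J on UQ]
2. ∠JUW = 65°  [J on UQ, W on UL]
3. ∠JWU = 80°  [△UJW]
4. ∠JWL = 100°  [linear pair at W on UL]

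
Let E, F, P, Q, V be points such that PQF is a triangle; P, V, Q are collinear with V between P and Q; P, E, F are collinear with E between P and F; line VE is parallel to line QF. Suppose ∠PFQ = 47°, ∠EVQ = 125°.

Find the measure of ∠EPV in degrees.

1. ∠PEV = 47°  [VE∥QF, corresponding at E]
2. ∠EVP = 55°  [linear pair at V on PQ]
3. ∠EPV = 78°  [△PVE]

∠EPV = 78°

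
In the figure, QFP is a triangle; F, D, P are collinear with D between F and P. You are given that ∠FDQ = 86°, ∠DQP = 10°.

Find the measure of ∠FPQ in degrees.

1. ∠PDQ = 94°  [linear pair at D on FP]
2. ∠DPQ = 76°  [△QDP]
3. ∠FPQ = 76°  [D on ray PF]

∠FPQ = 76°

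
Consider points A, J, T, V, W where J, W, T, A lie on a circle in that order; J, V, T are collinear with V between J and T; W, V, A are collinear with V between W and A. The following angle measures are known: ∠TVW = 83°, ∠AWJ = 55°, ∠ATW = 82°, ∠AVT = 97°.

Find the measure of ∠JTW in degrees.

1. ∠AJW = 98°  [cyclic JWTA, opposite ∠J+∠T]
2. ∠JAW = 27°  [△JWA]
3. ∠JTW = 27°  [same arc JW]

∠JTW = 27°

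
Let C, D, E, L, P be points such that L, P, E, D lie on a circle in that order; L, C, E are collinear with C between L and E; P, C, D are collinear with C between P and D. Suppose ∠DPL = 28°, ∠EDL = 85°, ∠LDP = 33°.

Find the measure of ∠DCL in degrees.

1. ∠DEL = 28°  [same arc LD]
2. ∠DLE = 67°  [△LED]
3. ∠DCL = 80°  [△LCD]

∠DCL = 80°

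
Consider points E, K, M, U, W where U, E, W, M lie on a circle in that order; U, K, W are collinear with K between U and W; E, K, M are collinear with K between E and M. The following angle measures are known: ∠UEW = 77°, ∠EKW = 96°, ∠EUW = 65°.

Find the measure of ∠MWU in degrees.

∠MWU = 31°

1. ∠MKU = 96°  [vertical angles at K]
2. ∠EMW = 65°  [same arc EW]
3. ∠MKW = 84°  [linear pair at K on UW]
4. ∠MWU = 31°  [△WKM]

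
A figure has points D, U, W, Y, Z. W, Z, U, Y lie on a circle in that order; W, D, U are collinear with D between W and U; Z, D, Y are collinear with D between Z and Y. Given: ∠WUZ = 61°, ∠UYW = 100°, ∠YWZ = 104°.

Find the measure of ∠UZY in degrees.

∠UZY = 65°

1. ∠UZW = 80°  [cyclic WZUY, opposite ∠Z+∠Y]
2. ∠YUZ = 76°  [cyclic WZUY, opposite ∠W+∠U]
3. ∠UWZ = 39°  [△WZU]
4. ∠UYZ = 39°  [same arc ZU]
5. ∠UZY = 65°  [△ZUY]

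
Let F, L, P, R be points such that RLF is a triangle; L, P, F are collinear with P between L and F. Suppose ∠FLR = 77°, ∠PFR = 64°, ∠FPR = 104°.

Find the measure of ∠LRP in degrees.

∠LRP = 27°

1. ∠PLR = 77°  [P on ray LF]
2. ∠LPR = 76°  [linear pair at P on LF]
3. ∠LRP = 27°  [△RLP]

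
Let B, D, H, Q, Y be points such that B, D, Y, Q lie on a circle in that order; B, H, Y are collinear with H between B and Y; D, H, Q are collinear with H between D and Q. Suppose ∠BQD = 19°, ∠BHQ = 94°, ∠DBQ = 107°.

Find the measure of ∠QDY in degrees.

∠QDY = 67°

1. ∠BYD = 19°  [same arc BD]
2. ∠DHY = 94°  [vertical angles at H]
3. ∠QDY = 67°  [△DHY]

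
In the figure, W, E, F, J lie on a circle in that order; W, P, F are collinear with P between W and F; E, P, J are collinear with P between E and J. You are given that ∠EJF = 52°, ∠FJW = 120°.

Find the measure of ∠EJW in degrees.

∠EJW = 68°

1. ∠EWF = 52°  [same arc EF]
2. ∠FEW = 60°  [cyclic WEFJ, opposite ∠E+∠J]
3. ∠EFW = 68°  [△WEF]
4. ∠EJW = 68°  [same arc WE]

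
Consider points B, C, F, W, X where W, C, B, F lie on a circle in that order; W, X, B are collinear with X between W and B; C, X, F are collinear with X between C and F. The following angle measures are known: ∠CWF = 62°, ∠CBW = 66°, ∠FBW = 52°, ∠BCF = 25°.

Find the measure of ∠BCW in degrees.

1. ∠BXC = 89°  [△CXB]
2. ∠FCW = 52°  [same arc WF]
3. ∠CXW = 91°  [linear pair at X on WB]
4. ∠BWC = 37°  [△WXC]
5. ∠BCW = 77°  [△WCB]

∠BCW = 77°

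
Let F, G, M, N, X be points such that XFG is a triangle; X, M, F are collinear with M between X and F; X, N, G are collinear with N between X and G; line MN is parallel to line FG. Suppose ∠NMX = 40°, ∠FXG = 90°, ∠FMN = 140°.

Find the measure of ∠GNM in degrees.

∠GNM = 130°

1. ∠GFX = 40°  [MN∥FG, corresponding at M]
2. ∠FGX = 50°  [△XFG]
3. ∠MNX = 50°  [MN∥FG, corresponding at N]
4. ∠GNM = 130°  [linear pair at N on XG]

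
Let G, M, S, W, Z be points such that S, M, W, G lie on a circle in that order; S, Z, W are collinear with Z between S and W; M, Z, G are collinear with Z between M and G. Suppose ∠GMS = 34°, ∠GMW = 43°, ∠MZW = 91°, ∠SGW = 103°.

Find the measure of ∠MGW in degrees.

∠MGW = 57°

1. ∠MWS = 46°  [△MZW]
2. ∠SMW = 77°  [cyclic SMWG, opposite ∠M+∠G]
3. ∠MSW = 57°  [△SMW]
4. ∠MGW = 57°  [same arc MW]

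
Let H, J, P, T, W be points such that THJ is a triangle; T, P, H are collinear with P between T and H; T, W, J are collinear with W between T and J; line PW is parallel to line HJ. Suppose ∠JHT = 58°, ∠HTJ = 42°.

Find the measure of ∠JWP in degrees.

1. ∠HJT = 80°  [△THJ]
2. ∠PWT = 80°  [PW∥HJ, corresponding at W]
3. ∠JWP = 100°  [linear pair at W on TJ]

∠JWP = 100°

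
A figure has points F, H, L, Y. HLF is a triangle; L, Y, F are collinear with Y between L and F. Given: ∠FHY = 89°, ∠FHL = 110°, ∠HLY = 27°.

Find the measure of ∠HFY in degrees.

∠HFY = 43°

1. ∠FLH = 27°  [Y on ray LF]
2. ∠HFL = 43°  [△HLF]
3. ∠HFY = 43°  [Y on ray FL]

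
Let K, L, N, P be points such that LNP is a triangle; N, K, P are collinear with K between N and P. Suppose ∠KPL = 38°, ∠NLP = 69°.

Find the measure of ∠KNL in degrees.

1. ∠LPN = 38°  [K on ray PN]
2. ∠LNP = 73°  [△LNP]
3. ∠KNL = 73°  [K on ray NP]

∠KNL = 73°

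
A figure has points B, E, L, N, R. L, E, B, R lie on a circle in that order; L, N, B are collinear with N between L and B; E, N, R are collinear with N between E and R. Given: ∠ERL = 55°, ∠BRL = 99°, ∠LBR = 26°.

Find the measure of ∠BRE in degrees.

∠BRE = 44°

1. ∠EBL = 55°  [same arc LE]
2. ∠BEL = 81°  [cyclic LEBR, opposite ∠E+∠R]
3. ∠BLE = 44°  [△LEB]
4. ∠BRE = 44°  [same arc EB]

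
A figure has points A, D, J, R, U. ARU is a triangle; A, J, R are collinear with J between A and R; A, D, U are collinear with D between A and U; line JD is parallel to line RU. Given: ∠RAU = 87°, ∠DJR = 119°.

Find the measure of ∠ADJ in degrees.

∠ADJ = 32°

1. ∠DAJ = 87°  [J on AR, D on AU]
2. ∠AJD = 61°  [linear pair at J on AR]
3. ∠ADJ = 32°  [△AJD]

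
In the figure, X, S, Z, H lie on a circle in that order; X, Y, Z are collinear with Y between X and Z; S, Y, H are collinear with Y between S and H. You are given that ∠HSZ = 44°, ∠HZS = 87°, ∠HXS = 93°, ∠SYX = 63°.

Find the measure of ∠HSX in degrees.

1. ∠SHZ = 49°  [△SZH]
2. ∠SXZ = 49°  [same arc SZ]
3. ∠HSX = 68°  [△XYS]

∠HSX = 68°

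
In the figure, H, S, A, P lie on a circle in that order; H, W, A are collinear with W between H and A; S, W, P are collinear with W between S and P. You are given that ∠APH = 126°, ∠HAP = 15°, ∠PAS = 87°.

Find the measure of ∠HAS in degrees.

1. ∠HSP = 15°  [same arc HP]
2. ∠PHS = 93°  [cyclic HSAP, opposite ∠H+∠A]
3. ∠HPS = 72°  [△HSP]
4. ∠HAS = 72°  [same arc HS]

∠HAS = 72°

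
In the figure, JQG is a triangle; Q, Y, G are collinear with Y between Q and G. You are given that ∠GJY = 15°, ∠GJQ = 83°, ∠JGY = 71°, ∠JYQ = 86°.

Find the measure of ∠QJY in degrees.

∠QJY = 68°

1. ∠JGQ = 71°  [Y on ray GQ]
2. ∠GQJ = 26°  [△JQG]
3. ∠JQY = 26°  [Y on ray QG]
4. ∠QJY = 68°  [△JQY]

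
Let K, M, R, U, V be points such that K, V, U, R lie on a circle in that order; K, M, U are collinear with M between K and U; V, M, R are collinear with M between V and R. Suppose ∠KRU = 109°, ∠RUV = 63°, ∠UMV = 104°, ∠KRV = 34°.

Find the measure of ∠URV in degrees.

1. ∠KVU = 71°  [cyclic KVUR, opposite ∠V+∠R]
2. ∠KUV = 34°  [same arc KV]
3. ∠UKV = 75°  [△KVU]
4. ∠URV = 75°  [same arc VU]

∠URV = 75°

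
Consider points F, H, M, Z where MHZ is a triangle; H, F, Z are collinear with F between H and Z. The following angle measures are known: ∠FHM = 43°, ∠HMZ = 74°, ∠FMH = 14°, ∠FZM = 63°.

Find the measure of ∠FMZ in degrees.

1. ∠HFM = 123°  [△MHF]
2. ∠MFZ = 57°  [linear pair at F on HZ]
3. ∠FMZ = 60°  [△MFZ]

∠FMZ = 60°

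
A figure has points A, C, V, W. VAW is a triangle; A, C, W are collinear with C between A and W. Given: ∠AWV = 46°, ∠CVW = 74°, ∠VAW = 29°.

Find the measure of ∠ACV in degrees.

1. ∠CWV = 46°  [C on ray WA]
2. ∠VCW = 60°  [△VCW]
3. ∠ACV = 120°  [linear pair at C on AW]

∠ACV = 120°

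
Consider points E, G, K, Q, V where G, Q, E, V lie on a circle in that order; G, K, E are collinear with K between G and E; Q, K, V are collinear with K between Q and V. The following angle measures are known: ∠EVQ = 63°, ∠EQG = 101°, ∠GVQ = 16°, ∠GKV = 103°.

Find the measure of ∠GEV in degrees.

1. ∠EVG = 79°  [cyclic GQEV, opposite ∠Q+∠V]
2. ∠EGV = 61°  [△GKV]
3. ∠GEV = 40°  [△GEV]

∠GEV = 40°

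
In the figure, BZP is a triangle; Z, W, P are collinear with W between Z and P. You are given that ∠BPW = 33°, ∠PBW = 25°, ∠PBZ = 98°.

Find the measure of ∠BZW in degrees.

∠BZW = 49°

1. ∠BPZ = 33°  [W on ray PZ]
2. ∠BZP = 49°  [△BZP]
3. ∠BZW = 49°  [W on ray ZP]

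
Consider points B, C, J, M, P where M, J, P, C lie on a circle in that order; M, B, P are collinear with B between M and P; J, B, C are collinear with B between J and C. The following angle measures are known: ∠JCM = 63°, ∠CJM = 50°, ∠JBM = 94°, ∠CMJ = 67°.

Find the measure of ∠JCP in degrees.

1. ∠CPM = 50°  [same arc MC]
2. ∠CBP = 94°  [vertical angles at B]
3. ∠JCP = 36°  [△PBC]

∠JCP = 36°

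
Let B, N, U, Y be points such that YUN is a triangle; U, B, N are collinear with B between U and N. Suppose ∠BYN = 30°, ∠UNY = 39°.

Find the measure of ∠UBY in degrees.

∠UBY = 69°

1. ∠BNY = 39°  [B on ray NU]
2. ∠NBY = 111°  [△YBN]
3. ∠UBY = 69°  [linear pair at B on UN]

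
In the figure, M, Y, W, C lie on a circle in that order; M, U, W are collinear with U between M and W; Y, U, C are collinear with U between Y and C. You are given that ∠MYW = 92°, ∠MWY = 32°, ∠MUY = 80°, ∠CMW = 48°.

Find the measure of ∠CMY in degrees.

1. ∠WMY = 56°  [△MYW]
2. ∠MCY = 32°  [same arc MY]
3. ∠CYM = 44°  [△MUY]
4. ∠CMY = 104°  [△MYC]

∠CMY = 104°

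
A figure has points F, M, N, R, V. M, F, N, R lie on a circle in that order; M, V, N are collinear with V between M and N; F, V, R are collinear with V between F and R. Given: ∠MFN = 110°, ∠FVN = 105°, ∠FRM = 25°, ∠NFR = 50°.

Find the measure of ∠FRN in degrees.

∠FRN = 45°

1. ∠MRN = 70°  [cyclic MFNR, opposite ∠F+∠R]
2. ∠MVR = 105°  [vertical angles at V]
3. ∠NMR = 50°  [△MVR]
4. ∠MNR = 60°  [△MNR]
5. ∠NVR = 75°  [linear pair at V on MN]
6. ∠FRN = 45°  [△NVR]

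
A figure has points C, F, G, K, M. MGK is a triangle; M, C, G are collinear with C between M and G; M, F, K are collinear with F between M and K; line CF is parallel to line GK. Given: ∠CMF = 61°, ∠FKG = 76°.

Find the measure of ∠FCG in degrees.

1. ∠GMK = 61°  [C on MG, F on MK]
2. ∠GKM = 76°  [F on ray KM]
3. ∠KGM = 43°  [△MGK]
4. ∠FCM = 43°  [CF∥GK, corresponding at C]
5. ∠FCG = 137°  [linear pair at C on MG]

∠FCG = 137°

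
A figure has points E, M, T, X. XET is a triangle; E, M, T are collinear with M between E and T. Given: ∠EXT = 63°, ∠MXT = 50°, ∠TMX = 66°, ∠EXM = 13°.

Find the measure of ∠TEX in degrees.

∠TEX = 53°

1. ∠EMX = 114°  [linear pair at M on ET]
2. ∠MEX = 53°  [△XEM]
3. ∠TEX = 53°  [M on ray ET]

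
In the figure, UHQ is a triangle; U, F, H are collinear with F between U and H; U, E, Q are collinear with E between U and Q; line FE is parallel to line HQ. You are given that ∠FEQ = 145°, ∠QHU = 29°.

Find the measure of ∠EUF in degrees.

1. ∠FEU = 35°  [linear pair at E on UQ]
2. ∠EFU = 29°  [FE∥HQ, corresponding at F]
3. ∠EUF = 116°  [△UFE]

∠EUF = 116°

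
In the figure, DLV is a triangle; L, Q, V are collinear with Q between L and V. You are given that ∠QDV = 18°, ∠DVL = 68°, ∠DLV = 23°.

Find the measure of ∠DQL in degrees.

∠DQL = 86°

1. ∠DVQ = 68°  [Q on ray VL]
2. ∠DQV = 94°  [△DQV]
3. ∠DQL = 86°  [linear pair at Q on LV]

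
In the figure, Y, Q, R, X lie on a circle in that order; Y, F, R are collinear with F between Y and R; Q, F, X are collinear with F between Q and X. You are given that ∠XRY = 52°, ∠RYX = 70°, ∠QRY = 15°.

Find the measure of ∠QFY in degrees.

1. ∠RQX = 70°  [same arc RX]
2. ∠QFR = 95°  [△QFR]
3. ∠QFY = 85°  [linear pair at F on YR]

∠QFY = 85°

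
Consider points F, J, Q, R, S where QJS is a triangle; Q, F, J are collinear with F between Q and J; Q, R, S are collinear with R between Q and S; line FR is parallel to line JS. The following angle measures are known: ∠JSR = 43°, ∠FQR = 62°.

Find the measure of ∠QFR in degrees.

1. ∠JSQ = 43°  [R on ray SQ]
2. ∠JQS = 62°  [F on QJ, R on QS]
3. ∠QJS = 75°  [△QJS]
4. ∠QFR = 75°  [FR∥JS, corresponding at F]

∠QFR = 75°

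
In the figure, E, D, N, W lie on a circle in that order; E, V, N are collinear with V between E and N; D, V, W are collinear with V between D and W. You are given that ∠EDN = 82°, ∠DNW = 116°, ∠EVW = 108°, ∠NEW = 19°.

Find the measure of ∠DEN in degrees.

1. ∠DEW = 64°  [cyclic EDNW, opposite ∠E+∠N]
2. ∠DVN = 108°  [vertical angles at V]
3. ∠DWE = 53°  [△EVW]
4. ∠EDW = 63°  [△EDW]
5. ∠DVE = 72°  [linear pair at V on EN]
6. ∠DEN = 45°  [△EVD]

∠DEN = 45°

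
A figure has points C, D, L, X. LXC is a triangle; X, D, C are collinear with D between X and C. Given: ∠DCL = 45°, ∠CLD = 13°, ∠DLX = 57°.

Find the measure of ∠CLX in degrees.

∠CLX = 70°

1. ∠CDL = 122°  [△LDC]
2. ∠LCX = 45°  [D on ray CX]
3. ∠LDX = 58°  [linear pair at D on XC]
4. ∠DXL = 65°  [△LXD]
5. ∠CXL = 65°  [D on ray XC]
6. ∠CLX = 70°  [△LXC]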